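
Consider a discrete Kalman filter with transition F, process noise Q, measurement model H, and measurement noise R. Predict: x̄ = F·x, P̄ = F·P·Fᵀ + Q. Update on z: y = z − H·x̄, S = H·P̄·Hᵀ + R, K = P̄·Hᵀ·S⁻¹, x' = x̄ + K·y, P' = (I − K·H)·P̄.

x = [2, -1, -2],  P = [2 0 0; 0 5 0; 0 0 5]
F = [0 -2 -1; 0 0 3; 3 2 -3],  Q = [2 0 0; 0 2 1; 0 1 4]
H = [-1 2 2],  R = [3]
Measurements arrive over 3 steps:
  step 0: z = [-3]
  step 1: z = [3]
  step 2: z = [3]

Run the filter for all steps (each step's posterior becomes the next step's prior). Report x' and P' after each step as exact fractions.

step 0: x' = [235/42, -13/2, 47/6], P' = [3449/294 -143/14 661/42; -143/14 91/2 -101/2; 661/42 -101/2 353/6]
step 1: x' = [298776/59011, 1371246/59011, -1133394/59011], P' = [3076151/295055 2912283/59011 -13100378/295055; 2912283/59011 19813739/59011 -18396689/59011; -13100378/295055 -18396689/59011 85810824/295055]
step 2: x' = [-3315025812/3561358319, 35716008582/3561358319, -31966161222/3561358319], P' = [16222459154/3561358319 38598427710/3561358319 -31440436772/3561358319; 38598427710/3561358319 298610440630/3561358319 -281759685793/3561358319; -31440436772/3561358319 -281759685793/3561358319 270681661971/3561358319]

step 0: x̄ = F·x = [4, -6, 10]
step 0: P̄ = F·P·Fᵀ + Q = [27 -15 -5; -15 47 -44; -5 -44 87]
step 0: y = z − H·x̄ = [-7]
step 0: S = H·P̄·Hᵀ + R = [294]
step 0: K = P̄·Hᵀ·S⁻¹ = [-67/294; 1/14; 13/42]
step 0: x' = x̄ + K·y = [235/42, -13/2, 47/6]
step 0: P' = (I − K·H)·P̄ = [3449/294 -143/14 661/42; -143/14 91/2 -101/2; 661/42 -101/2 353/6]
step 1: x̄ = F·x = [31/6, 47/2, -138/7]
step 1: P̄ = F·P·Fᵀ + Q = [245/6 253/2 -1354/7; 253/2 1063/2 -4829/7; -1354/7 -4829/7 50040/49]
step 1: y = z − H·x̄ = [25/42]
step 1: S = H·P̄·Hᵀ + R = [295055/294]
step 1: K = P̄·Hᵀ·S⁻¹ = [-51359/295055; -26061/59011; 251712/295055]
step 1: x' = x̄ + K·y = [298776/59011, 1371246/59011, -1133394/59011]
step 1: P' = (I − K·H)·P̄ = [3076151/295055 2912283/59011 -13100378/295055; 2912283/59011 19813739/59011 -18396689/59011; -13100378/295055 -18396689/59011 85810824/295055]
step 2: x̄ = F·x = [-1609098/59011, -3400182/59011, 7039002/59011]
step 2: P̄ = F·P·Fᵀ + Q = [114741934/295055 294468198/295055 -554843444/295055; 294468198/295055 772887526/295055 -1441806433/295055; -554843444/295055 -1441806433/295055 2711782899/295055]
step 2: y = z − H·x̄ = [-8709705/59011]
step 2: S = H·P̄·Hᵀ + R = [3561358319/295055]
step 2: K = P̄·Hᵀ·S⁻¹ = [-635492426/3561358319; -1632306012/3561358319; 3094796376/3561358319]
step 2: x' = x̄ + K·y = [-3315025812/3561358319, 35716008582/3561358319, -31966161222/3561358319]
step 2: P' = (I − K·H)·P̄ = [16222459154/3561358319 38598427710/3561358319 -31440436772/3561358319; 38598427710/3561358319 298610440630/3561358319 -281759685793/3561358319; -31440436772/3561358319 -281759685793/3561358319 270681661971/3561358319]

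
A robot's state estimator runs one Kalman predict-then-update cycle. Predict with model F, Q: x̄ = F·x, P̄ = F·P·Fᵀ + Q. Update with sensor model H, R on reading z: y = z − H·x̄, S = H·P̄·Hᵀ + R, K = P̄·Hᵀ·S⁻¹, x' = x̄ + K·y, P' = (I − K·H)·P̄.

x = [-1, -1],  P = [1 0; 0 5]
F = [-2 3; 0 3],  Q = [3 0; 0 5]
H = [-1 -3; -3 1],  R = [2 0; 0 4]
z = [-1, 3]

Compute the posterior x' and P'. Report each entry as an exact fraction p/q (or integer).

x' = [-2335/3394, 5299/10182]
P' = [1237/3394 -515/10182; -515/10182 725/3394]

x̄ = F·x = [-1, -3]
P̄ = F·P·Fᵀ + Q = [52 45; 45 50]
y = z − H·x̄ = [-11, 3]
S = H·P̄·Hᵀ + R = [774 366; 366 252]
K = P̄·Hᵀ·S⁻¹ = [-361/3394 -1456/5091; -3005/10182 155/1697]
x' = x̄ + K·y = [-2335/3394, 5299/10182]
P' = (I − K·H)·P̄ = [1237/3394 -515/10182; -515/10182 725/3394]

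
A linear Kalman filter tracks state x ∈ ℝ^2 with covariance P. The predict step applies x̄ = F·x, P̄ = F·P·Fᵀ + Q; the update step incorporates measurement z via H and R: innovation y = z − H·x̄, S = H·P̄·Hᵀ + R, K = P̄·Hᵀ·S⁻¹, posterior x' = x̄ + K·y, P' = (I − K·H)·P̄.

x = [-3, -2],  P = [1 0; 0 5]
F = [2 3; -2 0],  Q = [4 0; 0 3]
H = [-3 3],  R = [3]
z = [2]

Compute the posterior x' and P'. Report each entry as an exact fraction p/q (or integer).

x̄ = F·x = [-12, 6]
P̄ = F·P·Fᵀ + Q = [53 -4; -4 7]
y = z − H·x̄ = [-52]
S = H·P̄·Hᵀ + R = [615]
K = P̄·Hᵀ·S⁻¹ = [-57/205; 11/205]
x' = x̄ + K·y = [504/205, 658/205]
P' = (I − K·H)·P̄ = [1118/205 1061/205; 1061/205 1072/205]

x' = [504/205, 658/205]
P' = [1118/205 1061/205; 1061/205 1072/205]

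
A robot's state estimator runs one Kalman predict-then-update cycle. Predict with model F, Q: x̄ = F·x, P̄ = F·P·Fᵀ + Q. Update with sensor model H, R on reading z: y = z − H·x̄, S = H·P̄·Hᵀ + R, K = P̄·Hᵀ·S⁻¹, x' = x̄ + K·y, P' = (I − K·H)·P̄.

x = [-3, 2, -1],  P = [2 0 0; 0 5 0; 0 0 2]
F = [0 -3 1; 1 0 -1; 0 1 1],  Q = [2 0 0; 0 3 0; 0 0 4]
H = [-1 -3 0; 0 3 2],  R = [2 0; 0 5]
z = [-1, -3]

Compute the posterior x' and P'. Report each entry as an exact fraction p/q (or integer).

x' = [-2898/8615, 3029/8615, -17056/8615]
P' = [102687/8615 -31301/8615 36749/8615; -31301/8615 11333/8615 -13567/8615; 36749/8615 -13567/8615 25333/8615]

x̄ = F·x = [-7, -2, 1]
P̄ = F·P·Fᵀ + Q = [49 -2 -13; -2 7 -2; -13 -2 11]
y = z − H·x̄ = [-14, 1]
S = H·P̄·Hᵀ + R = [102 -19; -19 88]
K = P̄·Hᵀ·S⁻¹ = [-4392/8615 -4081/8615; -1349/8615 1373/8615; 1976/8615 1993/8615]
x' = x̄ + K·y = [-2898/8615, 3029/8615, -17056/8615]
P' = (I − K·H)·P̄ = [102687/8615 -31301/8615 36749/8615; -31301/8615 11333/8615 -13567/8615; 36749/8615 -13567/8615 25333/8615]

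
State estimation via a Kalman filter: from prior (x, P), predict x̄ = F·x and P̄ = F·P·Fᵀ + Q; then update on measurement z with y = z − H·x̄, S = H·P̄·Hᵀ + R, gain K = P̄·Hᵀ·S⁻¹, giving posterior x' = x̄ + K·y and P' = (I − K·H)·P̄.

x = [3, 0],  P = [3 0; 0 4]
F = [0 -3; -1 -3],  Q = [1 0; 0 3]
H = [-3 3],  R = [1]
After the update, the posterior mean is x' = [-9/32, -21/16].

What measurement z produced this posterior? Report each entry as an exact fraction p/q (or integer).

z = [-3]

x̄ = F·x = [0, -3]
P̄ = F·P·Fᵀ + Q = [37 36; 36 42]
S = H·P̄·Hᵀ + R = [64]
K = P̄·Hᵀ·S⁻¹ = [-3/64; 9/32]
x' − x̄ = [-9/32, 27/16] = K·y
y = (KᵀK)⁻¹·Kᵀ·(x' − x̄) = [6]
z = y + H·x̄ = [6] + [-9] = [-3]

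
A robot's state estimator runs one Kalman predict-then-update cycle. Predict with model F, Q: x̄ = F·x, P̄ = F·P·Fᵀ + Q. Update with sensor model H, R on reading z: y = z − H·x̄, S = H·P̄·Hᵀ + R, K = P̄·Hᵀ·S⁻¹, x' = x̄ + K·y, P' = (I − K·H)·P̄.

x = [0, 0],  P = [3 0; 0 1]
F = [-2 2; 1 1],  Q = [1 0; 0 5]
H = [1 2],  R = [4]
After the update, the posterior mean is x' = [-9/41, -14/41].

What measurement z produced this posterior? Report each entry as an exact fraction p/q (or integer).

x̄ = F·x = [0, 0]
P̄ = F·P·Fᵀ + Q = [17 -4; -4 9]
S = H·P̄·Hᵀ + R = [41]
K = P̄·Hᵀ·S⁻¹ = [9/41; 14/41]
x' − x̄ = [-9/41, -14/41] = K·y
y = (KᵀK)⁻¹·Kᵀ·(x' − x̄) = [-1]
z = y + H·x̄ = [-1] + [0] = [-1]

z = [-1]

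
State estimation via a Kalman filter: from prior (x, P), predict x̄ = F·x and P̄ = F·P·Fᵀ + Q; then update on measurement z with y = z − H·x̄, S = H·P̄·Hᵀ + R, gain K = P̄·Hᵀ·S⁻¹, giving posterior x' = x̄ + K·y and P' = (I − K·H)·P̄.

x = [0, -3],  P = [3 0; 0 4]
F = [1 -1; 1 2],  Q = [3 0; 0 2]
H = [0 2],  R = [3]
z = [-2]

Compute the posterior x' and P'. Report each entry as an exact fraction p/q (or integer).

x̄ = F·x = [3, -6]
P̄ = F·P·Fᵀ + Q = [10 -5; -5 21]
y = z − H·x̄ = [10]
S = H·P̄·Hᵀ + R = [87]
K = P̄·Hᵀ·S⁻¹ = [-10/87; 14/29]
x' = x̄ + K·y = [161/87, -34/29]
P' = (I − K·H)·P̄ = [770/87 -5/29; -5/29 21/29]

x' = [161/87, -34/29]
P' = [770/87 -5/29; -5/29 21/29]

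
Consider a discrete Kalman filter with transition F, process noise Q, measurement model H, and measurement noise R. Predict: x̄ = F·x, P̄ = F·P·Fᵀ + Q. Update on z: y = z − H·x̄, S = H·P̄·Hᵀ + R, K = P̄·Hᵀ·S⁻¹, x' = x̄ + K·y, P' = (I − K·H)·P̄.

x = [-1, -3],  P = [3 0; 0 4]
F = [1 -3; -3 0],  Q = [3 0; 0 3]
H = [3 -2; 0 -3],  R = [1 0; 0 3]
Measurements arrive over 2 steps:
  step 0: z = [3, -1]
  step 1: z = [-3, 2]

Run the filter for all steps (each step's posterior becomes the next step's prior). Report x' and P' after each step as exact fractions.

step 0: x̄ = F·x = [8, 3]
step 0: P̄ = F·P·Fᵀ + Q = [42 -9; -9 30]
step 0: y = z − H·x̄ = [-15, 8]
step 0: S = H·P̄·Hᵀ + R = [607 261; 261 273]
step 0: K = P̄·Hᵀ·S⁻¹ = [2151/6506 -1413/6506; -87/32530 -10641/32530]
step 0: x' = x̄ + K·y = [8479/6506, 13767/32530]
step 0: P' = (I − K·H)·P̄ = [1659/6506 1413/6506; 1413/6506 10641/32530]
step 1: x̄ = F·x = [547/16265, -25437/6506]
step 1: P̄ = F·P·Fᵀ + Q = [79632/16265 3870/3253; 3870/3253 34449/6506]
step 1: y = z − H·x̄ = [-177621/16265, -63299/6506]
step 1: S = H·P̄·Hᵀ + R = [845243/16265 68517/3253; 68517/3253 329559/6506]
step 1: K = P̄·Hᵀ·S⁻¹ = [7575696/23733133 -4822236/23733133; -228390/23733133 -7347549/23733133]
step 1: x' = x̄ + K·y = [-35014687/23733133, -18810399/23733133]
step 1: P' = (I − K·H)·P̄ = [5740056/23733133 4822236/23733133; 4822236/23733133 7347549/23733133]

step 0: x' = [8479/6506, 13767/32530], P' = [1659/6506 1413/6506; 1413/6506 10641/32530]
step 1: x' = [-35014687/23733133, -18810399/23733133], P' = [5740056/23733133 4822236/23733133; 4822236/23733133 7347549/23733133]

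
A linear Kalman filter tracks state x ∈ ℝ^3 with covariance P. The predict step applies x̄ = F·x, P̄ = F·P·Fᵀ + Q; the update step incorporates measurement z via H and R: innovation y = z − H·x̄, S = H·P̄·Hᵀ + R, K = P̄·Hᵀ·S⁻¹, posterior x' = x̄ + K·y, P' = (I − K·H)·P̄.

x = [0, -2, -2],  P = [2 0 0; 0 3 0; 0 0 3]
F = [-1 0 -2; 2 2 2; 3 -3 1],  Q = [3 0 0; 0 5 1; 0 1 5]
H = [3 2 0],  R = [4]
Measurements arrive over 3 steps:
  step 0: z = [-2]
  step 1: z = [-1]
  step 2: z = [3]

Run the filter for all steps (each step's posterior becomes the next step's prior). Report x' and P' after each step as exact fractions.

step 0: x̄ = F·x = [4, -8, 4]
step 0: P̄ = F·P·Fᵀ + Q = [17 -16 -12; -16 37 1; -12 1 53]
step 0: y = z − H·x̄ = [2]
step 0: S = H·P̄·Hᵀ + R = [113]
step 0: K = P̄·Hᵀ·S⁻¹ = [19/113; 26/113; -34/113]
step 0: x' = x̄ + K·y = [490/113, -852/113, 384/113]
step 0: P' = (I − K·H)·P̄ = [1560/113 -2302/113 -710/113; -2302/113 3505/113 997/113; -710/113 997/113 4833/113]
step 1: x̄ = F·x = [-1258/113, 44/113, 4410/113]
step 1: P̄ = F·P·Fᵀ + Q = [18391/113 -17576/113 -10300/113; -17576/113 24037/113 -11559/113; -10300/113 -11559/113 82177/113]
step 1: y = z − H·x̄ = [3573/113]
step 1: S = H·P̄·Hᵀ + R = [51207/113]
step 1: K = P̄·Hᵀ·S⁻¹ = [20021/51207; -358/3939; -18006/17069]
step 1: x' = x̄ + K·y = [20993/17069, -3262/1313, 96804/17069]
step 1: P' = (I − K·H)·P̄ = [4786792/51207 -549242/3939 1634402/17069; -549242/3939 63319/303 -191355/1313; 1634402/17069 -191355/1313 3805585/17069]
step 2: x̄ = F·x = [-214601/17069, 150782/17069, 22077/1313]
step 2: P̄ = F·P·Fᵀ + Q = [70220257/51207 -40528168/51207 -3531124/1313; -40528168/51207 30275587/51207 1448129/1313; -3531124/1313 1448129/1313 697793/101]
step 2: y = z − H·x̄ = [393446/17069]
step 2: S = H·P̄·Hᵀ + R = [266951473/51207]
step 2: K = P̄·Hᵀ·S⁻¹ = [129604435/266951473; -61033330/266951473; -300187446/266951473]
step 2: x' = x̄ + K·y = [-368838627/266951473, 951324474/266951473, -2430851847/266951473]
step 2: P' = (I − K·H)·P̄ = [38043460248/266951473 -56805981502/266951473 41844141626/266951473; -56805981502/266951473 85086905593/266951473 -63366587331/266951473; 41844141626/266951473 -63366587331/266951473 84556212001/266951473]

step 0: x' = [490/113, -852/113, 384/113], P' = [1560/113 -2302/113 -710/113; -2302/113 3505/113 997/113; -710/113 997/113 4833/113]
step 1: x' = [20993/17069, -3262/1313, 96804/17069], P' = [4786792/51207 -549242/3939 1634402/17069; -549242/3939 63319/303 -191355/1313; 1634402/17069 -191355/1313 3805585/17069]
step 2: x' = [-368838627/266951473, 951324474/266951473, -2430851847/266951473], P' = [38043460248/266951473 -56805981502/266951473 41844141626/266951473; -56805981502/266951473 85086905593/266951473 -63366587331/266951473; 41844141626/266951473 -63366587331/266951473 84556212001/266951473]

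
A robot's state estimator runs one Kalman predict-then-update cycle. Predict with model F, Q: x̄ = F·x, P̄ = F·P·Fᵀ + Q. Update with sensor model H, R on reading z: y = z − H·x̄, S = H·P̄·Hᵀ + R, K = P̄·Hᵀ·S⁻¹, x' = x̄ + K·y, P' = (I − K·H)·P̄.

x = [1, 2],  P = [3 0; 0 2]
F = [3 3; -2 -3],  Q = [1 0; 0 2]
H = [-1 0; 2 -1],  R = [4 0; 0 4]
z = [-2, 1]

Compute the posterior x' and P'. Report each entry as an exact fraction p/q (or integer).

x̄ = F·x = [9, -8]
P̄ = F·P·Fᵀ + Q = [46 -36; -36 32]
y = z − H·x̄ = [7, -25]
S = H·P̄·Hᵀ + R = [50 -128; -128 364]
K = P̄·Hᵀ·S⁻¹ = [-45/227 64/227; -26/227 -74/227]
x' = x̄ + K·y = [128/227, -148/227]
P' = (I − K·H)·P̄ = [180/227 104/227; 104/227 504/227]

x' = [128/227, -148/227]
P' = [180/227 104/227; 104/227 504/227]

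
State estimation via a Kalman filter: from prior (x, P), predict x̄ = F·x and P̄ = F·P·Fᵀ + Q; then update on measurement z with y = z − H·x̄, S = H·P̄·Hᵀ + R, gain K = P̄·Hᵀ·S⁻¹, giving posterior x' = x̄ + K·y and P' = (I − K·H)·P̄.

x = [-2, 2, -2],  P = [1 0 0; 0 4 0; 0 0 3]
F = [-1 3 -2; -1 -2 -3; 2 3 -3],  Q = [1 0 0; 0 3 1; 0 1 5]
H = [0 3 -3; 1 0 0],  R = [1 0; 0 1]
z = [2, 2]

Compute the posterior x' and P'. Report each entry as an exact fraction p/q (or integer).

x̄ = F·x = [12, 4, 8]
P̄ = F·P·Fᵀ + Q = [50 -5 52; -5 47 2; 52 2 72]
y = z − H·x̄ = [14, -10]
S = H·P̄·Hᵀ + R = [1036 -171; -171 51]
K = P̄·Hᵀ·S⁻¹ = [-57/7865 22559/23595; 402/1573 3581/4719; -606/7865 17962/23595]
x' = x̄ + K·y = [55156/23595, -50/4719, -16312/23595]
P' = (I − K·H)·P̄ = [22559/23595 3581/4719 17962/23595; 3581/4719 76888/4719 76486/4719; 17962/23595 76486/4719 383036/23595]

x' = [55156/23595, -50/4719, -16312/23595]
P' = [22559/23595 3581/4719 17962/23595; 3581/4719 76888/4719 76486/4719; 17962/23595 76486/4719 383036/23595]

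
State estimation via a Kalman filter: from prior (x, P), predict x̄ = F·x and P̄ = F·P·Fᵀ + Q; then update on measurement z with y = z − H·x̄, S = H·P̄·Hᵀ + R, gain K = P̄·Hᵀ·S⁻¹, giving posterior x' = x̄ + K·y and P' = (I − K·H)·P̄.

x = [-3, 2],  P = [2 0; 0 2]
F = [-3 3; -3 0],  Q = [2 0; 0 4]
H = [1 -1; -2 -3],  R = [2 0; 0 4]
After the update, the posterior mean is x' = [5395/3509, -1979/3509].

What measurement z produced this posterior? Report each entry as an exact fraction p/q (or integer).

x̄ = F·x = [15, 9]
P̄ = F·P·Fᵀ + Q = [38 18; 18 22]
S = H·P̄·Hᵀ + R = [26 -28; -28 570]
K = P̄·Hᵀ·S⁻¹ = [1940/3509 -705/3509; -1284/3509 -691/3509]
x' − x̄ = [-47240/3509, -33560/3509] = K·y
y = (KᵀK)⁻¹·Kᵀ·(x' − x̄) = [-4, 56]
z = y + H·x̄ = [-4, 56] + [6, -57] = [2, -1]

z = [2, -1]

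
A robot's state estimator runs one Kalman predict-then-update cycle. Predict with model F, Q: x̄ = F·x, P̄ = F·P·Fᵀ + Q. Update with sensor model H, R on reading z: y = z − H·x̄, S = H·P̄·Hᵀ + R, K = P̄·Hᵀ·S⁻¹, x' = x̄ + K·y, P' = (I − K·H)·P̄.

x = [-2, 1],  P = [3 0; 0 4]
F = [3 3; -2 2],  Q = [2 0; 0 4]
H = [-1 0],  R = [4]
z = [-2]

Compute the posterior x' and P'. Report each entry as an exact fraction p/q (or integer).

x̄ = F·x = [-3, 6]
P̄ = F·P·Fᵀ + Q = [65 6; 6 32]
y = z − H·x̄ = [-5]
S = H·P̄·Hᵀ + R = [69]
K = P̄·Hᵀ·S⁻¹ = [-65/69; -2/23]
x' = x̄ + K·y = [118/69, 148/23]
P' = (I − K·H)·P̄ = [260/69 8/23; 8/23 724/23]

x' = [118/69, 148/23]
P' = [260/69 8/23; 8/23 724/23]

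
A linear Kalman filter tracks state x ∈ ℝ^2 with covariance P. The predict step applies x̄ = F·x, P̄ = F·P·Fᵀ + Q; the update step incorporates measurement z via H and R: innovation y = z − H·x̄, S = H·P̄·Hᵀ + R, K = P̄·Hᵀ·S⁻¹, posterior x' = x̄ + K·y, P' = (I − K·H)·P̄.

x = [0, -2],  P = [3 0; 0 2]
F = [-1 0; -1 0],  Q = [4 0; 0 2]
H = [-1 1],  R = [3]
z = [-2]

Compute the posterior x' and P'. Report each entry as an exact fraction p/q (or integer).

x' = [8/9, -4/9]
P' = [47/9 35/9; 35/9 41/9]

x̄ = F·x = [0, 0]
P̄ = F·P·Fᵀ + Q = [7 3; 3 5]
y = z − H·x̄ = [-2]
S = H·P̄·Hᵀ + R = [9]
K = P̄·Hᵀ·S⁻¹ = [-4/9; 2/9]
x' = x̄ + K·y = [8/9, -4/9]
P' = (I − K·H)·P̄ = [47/9 35/9; 35/9 41/9]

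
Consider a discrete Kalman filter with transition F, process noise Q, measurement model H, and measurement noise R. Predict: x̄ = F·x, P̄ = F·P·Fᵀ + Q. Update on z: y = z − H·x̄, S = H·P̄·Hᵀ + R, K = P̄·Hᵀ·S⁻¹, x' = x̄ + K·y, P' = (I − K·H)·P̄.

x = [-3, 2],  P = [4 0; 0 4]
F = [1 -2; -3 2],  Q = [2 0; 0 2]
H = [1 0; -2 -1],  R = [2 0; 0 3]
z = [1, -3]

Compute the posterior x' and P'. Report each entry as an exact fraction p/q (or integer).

x̄ = F·x = [-7, 13]
P̄ = F·P·Fᵀ + Q = [22 -28; -28 54]
y = z − H·x̄ = [8, -4]
S = H·P̄·Hᵀ + R = [24 -16; -16 33]
K = P̄·Hᵀ·S⁻¹ = [235/268 -4/67; -223/134 -50/67]
x' = x̄ + K·y = [17/67, 179/67]
P' = (I − K·H)·P̄ = [235/134 -223/67; -223/67 596/67]

x' = [17/67, 179/67]
P' = [235/134 -223/67; -223/67 596/67]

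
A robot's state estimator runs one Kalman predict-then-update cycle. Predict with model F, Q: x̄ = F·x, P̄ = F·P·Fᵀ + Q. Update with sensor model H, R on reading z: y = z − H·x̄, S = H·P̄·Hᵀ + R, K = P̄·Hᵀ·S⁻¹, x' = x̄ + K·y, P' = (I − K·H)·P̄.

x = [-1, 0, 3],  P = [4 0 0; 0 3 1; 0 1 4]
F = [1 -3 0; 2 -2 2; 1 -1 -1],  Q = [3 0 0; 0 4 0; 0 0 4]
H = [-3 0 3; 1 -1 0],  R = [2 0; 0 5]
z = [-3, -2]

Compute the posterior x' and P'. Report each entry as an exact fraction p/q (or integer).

x' = [-4303/2201, 1084/2201, -6564/2201]
P' = [95014/6603 86144/6603 93722/6603; 86144/6603 105964/6603 84892/6603; 93722/6603 84892/6603 93880/6603]

x̄ = F·x = [-1, 4, -4]
P̄ = F·P·Fᵀ + Q = [34 20 16; 20 40 6; 16 6 17]
y = z − H·x̄ = [6, 3]
S = H·P̄·Hᵀ + R = [173 -12; -12 39]
K = P̄·Hᵀ·S⁻¹ = [-646/2201 1774/6603; -626/2201 -3964/6603; 79/2201 1766/6603]
x' = x̄ + K·y = [-4303/2201, 1084/2201, -6564/2201]
P' = (I − K·H)·P̄ = [95014/6603 86144/6603 93722/6603; 86144/6603 105964/6603 84892/6603; 93722/6603 84892/6603 93880/6603]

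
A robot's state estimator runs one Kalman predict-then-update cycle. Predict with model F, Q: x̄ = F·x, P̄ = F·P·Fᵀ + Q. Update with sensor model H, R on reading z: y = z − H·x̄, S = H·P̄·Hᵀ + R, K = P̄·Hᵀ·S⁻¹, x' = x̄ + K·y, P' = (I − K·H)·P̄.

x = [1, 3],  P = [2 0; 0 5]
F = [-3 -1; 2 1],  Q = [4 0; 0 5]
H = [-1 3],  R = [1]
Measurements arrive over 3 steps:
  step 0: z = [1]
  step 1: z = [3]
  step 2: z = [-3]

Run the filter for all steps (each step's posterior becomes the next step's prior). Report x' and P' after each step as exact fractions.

step 0: x̄ = F·x = [-6, 5]
step 0: P̄ = F·P·Fᵀ + Q = [27 -17; -17 18]
step 0: y = z − H·x̄ = [-20]
step 0: S = H·P̄·Hᵀ + R = [292]
step 0: K = P̄·Hᵀ·S⁻¹ = [-39/146; 71/292]
step 0: x' = x̄ + K·y = [-48/73, 10/73]
step 0: P' = (I − K·H)·P̄ = [450/73 287/146; 287/146 215/292]
step 1: x̄ = F·x = [134/73, -86/73]
step 1: P̄ = F·P·Fᵀ + Q = [21027/292 -13885/292; -13885/292 11171/292]
step 1: y = z − H·x̄ = [611/73]
step 1: S = H·P̄·Hᵀ + R = [51292/73]
step 1: K = P̄·Hᵀ·S⁻¹ = [-31341/102584; 23699/102584]
step 1: x' = x̄ + K·y = [-74015/102584, 77505/102584]
step 1: P' = (I − K·H)·P̄ = [1318611/205168 418643/205168; 418643/205168 155347/205168]
step 2: x̄ = F·x = [36135/25646, -70525/102584]
step 2: P̄ = F·P·Fᵀ + Q = [959711/12823 -2540057/51292; -2540057/51292 8130203/205168]
step 2: y = z − H·x̄ = [48363/102584]
step 2: S = H·P̄·Hᵀ + R = [149693739/205168]
step 2: K = P̄·Hᵀ·S⁻¹ = [-45836060/149693739; 34550837/149693739]
step 2: x' = x̄ + K·y = [63102640/49897913, -28874447/49897913]
step 2: P' = (I − K·H)·P̄ = [963401948/149693739 305855296/149693739; 305855296/149693739 113468711/149693739]

step 0: x' = [-48/73, 10/73], P' = [450/73 287/146; 287/146 215/292]
step 1: x' = [-74015/102584, 77505/102584], P' = [1318611/205168 418643/205168; 418643/205168 155347/205168]
step 2: x' = [63102640/49897913, -28874447/49897913], P' = [963401948/149693739 305855296/149693739; 305855296/149693739 113468711/149693739]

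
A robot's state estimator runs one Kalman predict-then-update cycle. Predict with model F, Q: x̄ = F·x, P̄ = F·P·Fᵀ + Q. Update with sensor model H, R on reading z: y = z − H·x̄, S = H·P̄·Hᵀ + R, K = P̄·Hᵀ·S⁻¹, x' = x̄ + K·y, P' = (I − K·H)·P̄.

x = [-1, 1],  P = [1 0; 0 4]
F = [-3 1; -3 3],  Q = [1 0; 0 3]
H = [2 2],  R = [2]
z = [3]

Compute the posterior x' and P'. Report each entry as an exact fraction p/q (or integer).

x' = [241/209, 81/209]
P' = [476/209 -441/209; -441/209 510/209]

x̄ = F·x = [4, 6]
P̄ = F·P·Fᵀ + Q = [14 21; 21 48]
y = z − H·x̄ = [-17]
S = H·P̄·Hᵀ + R = [418]
K = P̄·Hᵀ·S⁻¹ = [35/209; 69/209]
x' = x̄ + K·y = [241/209, 81/209]
P' = (I − K·H)·P̄ = [476/209 -441/209; -441/209 510/209]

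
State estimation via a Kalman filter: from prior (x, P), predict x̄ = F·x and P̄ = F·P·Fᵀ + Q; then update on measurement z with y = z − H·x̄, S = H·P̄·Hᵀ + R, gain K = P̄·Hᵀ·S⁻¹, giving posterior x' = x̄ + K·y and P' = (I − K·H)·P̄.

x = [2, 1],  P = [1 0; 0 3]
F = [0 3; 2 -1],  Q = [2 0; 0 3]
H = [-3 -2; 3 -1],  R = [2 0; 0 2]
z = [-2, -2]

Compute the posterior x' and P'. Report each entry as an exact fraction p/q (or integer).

x̄ = F·x = [3, 3]
P̄ = F·P·Fᵀ + Q = [29 -9; -9 10]
y = z − H·x̄ = [13, -8]
S = H·P̄·Hᵀ + R = [195 -214; -214 327]
K = P̄·Hᵀ·S⁻¹ = [-2019/17969 3954/17969; -5629/17969 -5717/17969]
x' = x̄ + K·y = [-3972/17969, 26466/17969]
P' = (I − K·H)·P̄ = [2206/17969 -1290/17969; -1290/17969 7564/17969]

x' = [-3972/17969, 26466/17969]
P' = [2206/17969 -1290/17969; -1290/17969 7564/17969]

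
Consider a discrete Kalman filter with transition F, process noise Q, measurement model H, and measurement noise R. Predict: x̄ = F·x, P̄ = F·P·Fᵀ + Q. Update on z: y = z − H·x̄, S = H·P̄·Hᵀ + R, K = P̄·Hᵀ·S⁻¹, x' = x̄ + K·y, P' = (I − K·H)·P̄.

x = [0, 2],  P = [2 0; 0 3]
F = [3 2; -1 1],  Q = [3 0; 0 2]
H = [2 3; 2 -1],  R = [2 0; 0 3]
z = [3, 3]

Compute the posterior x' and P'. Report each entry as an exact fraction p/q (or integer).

x̄ = F·x = [4, 2]
P̄ = F·P·Fᵀ + Q = [33 0; 0 7]
y = z − H·x̄ = [-11, -3]
S = H·P̄·Hᵀ + R = [197 111; 111 142]
K = P̄·Hᵀ·S⁻¹ = [186/1423 516/1423; 3759/15653 -3710/15653]
x' = x̄ + K·y = [2098/1423, 1087/15653]
P' = (I − K·H)·P̄ = [627/1423 -294/1423; -294/1423 4662/15653]

x' = [2098/1423, 1087/15653]
P' = [627/1423 -294/1423; -294/1423 4662/15653]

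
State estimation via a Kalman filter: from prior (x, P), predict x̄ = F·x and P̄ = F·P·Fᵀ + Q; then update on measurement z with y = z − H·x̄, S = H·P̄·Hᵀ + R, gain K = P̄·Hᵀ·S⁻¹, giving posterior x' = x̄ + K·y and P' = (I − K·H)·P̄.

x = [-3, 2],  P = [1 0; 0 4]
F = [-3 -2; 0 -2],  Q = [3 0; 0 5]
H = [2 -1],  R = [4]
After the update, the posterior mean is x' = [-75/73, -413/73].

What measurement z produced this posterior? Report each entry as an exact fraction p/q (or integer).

z = [3]

x̄ = F·x = [5, -4]
P̄ = F·P·Fᵀ + Q = [28 16; 16 21]
S = H·P̄·Hᵀ + R = [73]
K = P̄·Hᵀ·S⁻¹ = [40/73; 11/73]
x' − x̄ = [-440/73, -121/73] = K·y
y = (KᵀK)⁻¹·Kᵀ·(x' − x̄) = [-11]
z = y + H·x̄ = [-11] + [14] = [3]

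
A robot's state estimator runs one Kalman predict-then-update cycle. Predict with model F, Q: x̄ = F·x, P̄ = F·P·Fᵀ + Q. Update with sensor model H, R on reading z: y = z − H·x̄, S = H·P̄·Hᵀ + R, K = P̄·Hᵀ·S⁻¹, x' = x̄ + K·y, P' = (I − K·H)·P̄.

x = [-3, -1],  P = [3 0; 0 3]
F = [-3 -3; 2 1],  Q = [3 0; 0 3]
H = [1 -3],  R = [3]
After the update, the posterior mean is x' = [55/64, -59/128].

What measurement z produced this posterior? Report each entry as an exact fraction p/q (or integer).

x̄ = F·x = [12, -7]
P̄ = F·P·Fᵀ + Q = [57 -27; -27 18]
S = H·P̄·Hᵀ + R = [384]
K = P̄·Hᵀ·S⁻¹ = [23/64; -27/128]
x' − x̄ = [-713/64, 837/128] = K·y
y = (KᵀK)⁻¹·Kᵀ·(x' − x̄) = [-31]
z = y + H·x̄ = [-31] + [33] = [2]

z = [2]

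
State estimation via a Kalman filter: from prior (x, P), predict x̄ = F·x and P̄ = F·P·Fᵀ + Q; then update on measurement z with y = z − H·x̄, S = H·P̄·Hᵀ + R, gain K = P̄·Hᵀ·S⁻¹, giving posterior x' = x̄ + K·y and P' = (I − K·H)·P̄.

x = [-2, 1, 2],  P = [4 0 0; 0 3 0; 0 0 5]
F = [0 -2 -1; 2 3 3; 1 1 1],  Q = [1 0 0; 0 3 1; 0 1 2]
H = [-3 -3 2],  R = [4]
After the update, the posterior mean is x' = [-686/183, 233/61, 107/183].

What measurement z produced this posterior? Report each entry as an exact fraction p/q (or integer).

x̄ = F·x = [-4, 5, 1]
P̄ = F·P·Fᵀ + Q = [18 -33 -11; -33 91 33; -11 33 14]
S = H·P̄·Hᵀ + R = [183]
K = P̄·Hᵀ·S⁻¹ = [23/183; -36/61; -38/183]
x' − x̄ = [46/183, -72/61, -76/183] = K·y
y = (KᵀK)⁻¹·Kᵀ·(x' − x̄) = [2]
z = y + H·x̄ = [2] + [-1] = [1]

z = [1]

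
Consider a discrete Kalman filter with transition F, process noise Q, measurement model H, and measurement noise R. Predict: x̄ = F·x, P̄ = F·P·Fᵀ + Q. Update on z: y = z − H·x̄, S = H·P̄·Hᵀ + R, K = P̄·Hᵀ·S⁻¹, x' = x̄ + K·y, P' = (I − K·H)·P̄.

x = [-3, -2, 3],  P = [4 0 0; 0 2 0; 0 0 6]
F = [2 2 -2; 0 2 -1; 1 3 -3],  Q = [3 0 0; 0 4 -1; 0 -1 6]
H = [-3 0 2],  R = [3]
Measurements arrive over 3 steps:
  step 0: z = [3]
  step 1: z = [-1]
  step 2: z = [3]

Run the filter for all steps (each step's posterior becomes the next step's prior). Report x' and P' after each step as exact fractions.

step 0: x̄ = F·x = [-16, -7, -18]
step 0: P̄ = F·P·Fᵀ + Q = [51 20 56; 20 18 29; 56 29 82]
step 0: y = z − H·x̄ = [-9]
step 0: S = H·P̄·Hᵀ + R = [118]
step 0: K = P̄·Hᵀ·S⁻¹ = [-41/118; -1/59; -2/59]
step 0: x' = x̄ + K·y = [-1519/118, -404/59, -1044/59]
step 0: P' = (I − K·H)·P̄ = [4337/118 1139/59 3222/59; 1139/59 1060/59 1707/59; 3222/59 1707/59 4830/59]
step 1: x̄ = F·x = [-239/59, 4, 2321/118]
step 1: P̄ = F·P·Fᵀ + Q = [2091/59 30 2529/59; 30 42 76; 2529/59 76 24617/118]
step 1: y = z − H·x̄ = [-3097/59]
step 1: S = H·P̄·Hᵀ + R = [37882/59]
step 1: K = P̄·Hᵀ·S⁻¹ = [-1215/37882; 59/611; 655/1457]
step 1: x' = x̄ + K·y = [-89677/37882, -653/611, -11447/2914]
step 1: P' = (I − K·H)·P̄ = [1317543/37882 19545/611 75942/1457; 19545/611 22004/611 2262/47; 75942/1457 2262/47 229791/2914]
step 2: x̄ = F·x = [18648/18941, 67839/37882, 117649/18941]
step 2: P̄ = F·P·Fᵀ + Q = [1051475/18941 695351/18941 382296/18941; 695351/18941 1303115/37882 1149995/37882; 382296/18941 1149995/37882 1657653/18941]
step 2: y = z − H·x̄ = [-122531/18941]
step 2: S = H·P̄·Hᵀ + R = [11563158/18941]
step 2: K = P̄·Hᵀ·S⁻¹ = [-796611/3854386; -468029/5781579; 361403/1927193]
step 2: x' = x̄ + K·y = [8948109/3854386, 26762719/11563158, 9632504/1927193]
step 2: P' = (I − K·H)·P̄ = [113458807/3854386 51065864/1927193 84496647/1927193; 51065864/1927193 351505081/11563158 152729563/3854386; 84496647/1927193 152729563/3854386 127287075/1927193]

step 0: x' = [-1519/118, -404/59, -1044/59], P' = [4337/118 1139/59 3222/59; 1139/59 1060/59 1707/59; 3222/59 1707/59 4830/59]
step 1: x' = [-89677/37882, -653/611, -11447/2914], P' = [1317543/37882 19545/611 75942/1457; 19545/611 22004/611 2262/47; 75942/1457 2262/47 229791/2914]
step 2: x' = [8948109/3854386, 26762719/11563158, 9632504/1927193], P' = [113458807/3854386 51065864/1927193 84496647/1927193; 51065864/1927193 351505081/11563158 152729563/3854386; 84496647/1927193 152729563/3854386 127287075/1927193]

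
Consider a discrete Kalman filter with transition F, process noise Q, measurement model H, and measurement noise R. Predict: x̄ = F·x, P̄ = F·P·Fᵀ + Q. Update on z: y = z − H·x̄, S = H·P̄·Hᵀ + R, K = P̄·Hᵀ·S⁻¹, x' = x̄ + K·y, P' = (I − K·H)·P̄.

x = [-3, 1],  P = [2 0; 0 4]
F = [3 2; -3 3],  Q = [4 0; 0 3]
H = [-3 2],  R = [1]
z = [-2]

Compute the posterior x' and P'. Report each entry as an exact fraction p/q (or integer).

x̄ = F·x = [-7, 12]
P̄ = F·P·Fᵀ + Q = [38 6; 6 57]
y = z − H·x̄ = [-47]
S = H·P̄·Hᵀ + R = [499]
K = P̄·Hᵀ·S⁻¹ = [-102/499; 96/499]
x' = x̄ + K·y = [1301/499, 1476/499]
P' = (I − K·H)·P̄ = [8558/499 12786/499; 12786/499 19227/499]

x' = [1301/499, 1476/499]
P' = [8558/499 12786/499; 12786/499 19227/499]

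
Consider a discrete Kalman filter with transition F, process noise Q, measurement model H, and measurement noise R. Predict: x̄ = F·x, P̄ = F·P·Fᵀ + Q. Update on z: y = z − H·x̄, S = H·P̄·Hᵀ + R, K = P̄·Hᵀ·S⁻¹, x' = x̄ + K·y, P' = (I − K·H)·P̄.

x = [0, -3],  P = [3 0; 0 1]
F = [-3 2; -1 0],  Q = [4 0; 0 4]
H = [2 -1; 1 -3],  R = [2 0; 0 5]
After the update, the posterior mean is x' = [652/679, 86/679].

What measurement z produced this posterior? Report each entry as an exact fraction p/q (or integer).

z = [2, 1]

x̄ = F·x = [-6, 0]
P̄ = F·P·Fᵀ + Q = [35 9; 9 7]
S = H·P̄·Hᵀ + R = [113 28; 28 49]
K = P̄·Hᵀ·S⁻¹ = [395/679 -804/4753; 125/679 -1664/4753]
x' − x̄ = [4726/679, 86/679] = K·y
y = (KᵀK)⁻¹·Kᵀ·(x' − x̄) = [14, 7]
z = y + H·x̄ = [14, 7] + [-12, -6] = [2, 1]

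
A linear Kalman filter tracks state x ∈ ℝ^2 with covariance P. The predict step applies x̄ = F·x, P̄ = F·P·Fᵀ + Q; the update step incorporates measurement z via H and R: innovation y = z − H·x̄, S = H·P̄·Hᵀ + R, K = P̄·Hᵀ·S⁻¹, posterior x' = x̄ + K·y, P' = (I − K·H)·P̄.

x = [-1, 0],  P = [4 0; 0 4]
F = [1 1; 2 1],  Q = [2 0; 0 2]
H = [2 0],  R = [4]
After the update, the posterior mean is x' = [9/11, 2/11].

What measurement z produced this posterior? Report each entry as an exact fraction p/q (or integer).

x̄ = F·x = [-1, -2]
P̄ = F·P·Fᵀ + Q = [10 12; 12 22]
S = H·P̄·Hᵀ + R = [44]
K = P̄·Hᵀ·S⁻¹ = [5/11; 6/11]
x' − x̄ = [20/11, 24/11] = K·y
y = (KᵀK)⁻¹·Kᵀ·(x' − x̄) = [4]
z = y + H·x̄ = [4] + [-2] = [2]

z = [2]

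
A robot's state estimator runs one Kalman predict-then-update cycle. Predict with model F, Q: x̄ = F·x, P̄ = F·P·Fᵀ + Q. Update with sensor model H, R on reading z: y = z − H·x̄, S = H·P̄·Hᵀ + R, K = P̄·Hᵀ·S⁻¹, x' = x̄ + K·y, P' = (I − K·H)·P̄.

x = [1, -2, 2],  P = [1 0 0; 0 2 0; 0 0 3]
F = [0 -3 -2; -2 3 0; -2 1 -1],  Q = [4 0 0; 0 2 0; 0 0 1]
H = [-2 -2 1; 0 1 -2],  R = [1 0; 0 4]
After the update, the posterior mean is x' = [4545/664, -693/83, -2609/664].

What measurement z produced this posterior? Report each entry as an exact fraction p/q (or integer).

x̄ = F·x = [2, -8, -6]
P̄ = F·P·Fᵀ + Q = [34 -18 0; -18 24 10; 0 10 10]
S = H·P̄·Hᵀ + R = [59 18; 18 28]
K = P̄·Hᵀ·S⁻¹ = [-143/332 -243/664; -8/83 17/83; -25/332 -205/664]
x' − x̄ = [3217/664, -29/83, 1375/664] = K·y
y = (KᵀK)⁻¹·Kᵀ·(x' − x̄) = [-7, -5]
z = y + H·x̄ = [-7, -5] + [6, 4] = [-1, -1]

z = [-1, -1]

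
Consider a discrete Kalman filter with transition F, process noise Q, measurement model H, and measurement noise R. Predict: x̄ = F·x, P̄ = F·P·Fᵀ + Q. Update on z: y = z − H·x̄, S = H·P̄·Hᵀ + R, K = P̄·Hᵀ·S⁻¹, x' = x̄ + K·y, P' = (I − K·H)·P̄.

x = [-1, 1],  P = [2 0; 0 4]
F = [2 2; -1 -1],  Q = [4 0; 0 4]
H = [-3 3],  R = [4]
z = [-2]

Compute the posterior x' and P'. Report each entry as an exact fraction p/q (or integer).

x' = [120/281, -66/281]
P' = [668/281 588/281; 588/281 632/281]

x̄ = F·x = [0, 0]
P̄ = F·P·Fᵀ + Q = [28 -12; -12 10]
y = z − H·x̄ = [-2]
S = H·P̄·Hᵀ + R = [562]
K = P̄·Hᵀ·S⁻¹ = [-60/281; 33/281]
x' = x̄ + K·y = [120/281, -66/281]
P' = (I − K·H)·P̄ = [668/281 588/281; 588/281 632/281]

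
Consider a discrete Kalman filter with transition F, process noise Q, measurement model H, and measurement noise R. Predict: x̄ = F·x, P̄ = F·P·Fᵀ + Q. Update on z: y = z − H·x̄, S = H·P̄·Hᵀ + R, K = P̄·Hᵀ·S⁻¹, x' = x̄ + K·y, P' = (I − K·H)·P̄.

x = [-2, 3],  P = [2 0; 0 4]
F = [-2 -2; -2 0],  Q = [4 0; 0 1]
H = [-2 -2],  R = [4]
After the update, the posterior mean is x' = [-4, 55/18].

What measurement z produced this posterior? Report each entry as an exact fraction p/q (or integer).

z = [2]

x̄ = F·x = [-2, 4]
P̄ = F·P·Fᵀ + Q = [28 8; 8 9]
S = H·P̄·Hᵀ + R = [216]
K = P̄·Hᵀ·S⁻¹ = [-1/3; -17/108]
x' − x̄ = [-2, -17/18] = K·y
y = (KᵀK)⁻¹·Kᵀ·(x' − x̄) = [6]
z = y + H·x̄ = [6] + [-4] = [2]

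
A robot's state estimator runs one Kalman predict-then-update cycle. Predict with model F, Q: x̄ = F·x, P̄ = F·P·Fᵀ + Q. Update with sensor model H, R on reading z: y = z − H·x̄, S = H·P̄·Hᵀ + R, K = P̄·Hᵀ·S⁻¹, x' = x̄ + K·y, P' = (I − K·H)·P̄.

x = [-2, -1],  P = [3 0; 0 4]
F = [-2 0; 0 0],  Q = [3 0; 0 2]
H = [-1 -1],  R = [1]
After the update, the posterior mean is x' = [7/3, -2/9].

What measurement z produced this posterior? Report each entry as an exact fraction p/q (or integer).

z = [-2]

x̄ = F·x = [4, 0]
P̄ = F·P·Fᵀ + Q = [15 0; 0 2]
S = H·P̄·Hᵀ + R = [18]
K = P̄·Hᵀ·S⁻¹ = [-5/6; -1/9]
x' − x̄ = [-5/3, -2/9] = K·y
y = (KᵀK)⁻¹·Kᵀ·(x' − x̄) = [2]
z = y + H·x̄ = [2] + [-4] = [-2]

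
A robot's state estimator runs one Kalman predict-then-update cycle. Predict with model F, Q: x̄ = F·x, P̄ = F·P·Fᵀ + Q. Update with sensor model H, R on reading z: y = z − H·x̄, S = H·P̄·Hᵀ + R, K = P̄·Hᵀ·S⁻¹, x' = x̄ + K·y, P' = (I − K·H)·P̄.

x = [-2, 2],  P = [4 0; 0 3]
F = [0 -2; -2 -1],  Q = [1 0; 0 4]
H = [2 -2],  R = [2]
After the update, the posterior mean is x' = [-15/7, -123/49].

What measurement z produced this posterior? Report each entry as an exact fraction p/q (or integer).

z = [1]

x̄ = F·x = [-4, 2]
P̄ = F·P·Fᵀ + Q = [13 6; 6 23]
S = H·P̄·Hᵀ + R = [98]
K = P̄·Hᵀ·S⁻¹ = [1/7; -17/49]
x' − x̄ = [13/7, -221/49] = K·y
y = (KᵀK)⁻¹·Kᵀ·(x' − x̄) = [13]
z = y + H·x̄ = [13] + [-12] = [1]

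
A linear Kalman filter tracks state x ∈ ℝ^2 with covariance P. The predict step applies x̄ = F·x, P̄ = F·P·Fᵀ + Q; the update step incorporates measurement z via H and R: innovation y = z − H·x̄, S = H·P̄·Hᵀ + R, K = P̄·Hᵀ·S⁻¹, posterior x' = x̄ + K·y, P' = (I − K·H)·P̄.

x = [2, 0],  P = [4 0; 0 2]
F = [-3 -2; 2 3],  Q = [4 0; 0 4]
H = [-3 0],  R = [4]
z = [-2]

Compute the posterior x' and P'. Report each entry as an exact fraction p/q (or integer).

x̄ = F·x = [-6, 4]
P̄ = F·P·Fᵀ + Q = [48 -36; -36 38]
y = z − H·x̄ = [-20]
S = H·P̄·Hᵀ + R = [436]
K = P̄·Hᵀ·S⁻¹ = [-36/109; 27/109]
x' = x̄ + K·y = [66/109, -104/109]
P' = (I − K·H)·P̄ = [48/109 -36/109; -36/109 1226/109]

x' = [66/109, -104/109]
P' = [48/109 -36/109; -36/109 1226/109]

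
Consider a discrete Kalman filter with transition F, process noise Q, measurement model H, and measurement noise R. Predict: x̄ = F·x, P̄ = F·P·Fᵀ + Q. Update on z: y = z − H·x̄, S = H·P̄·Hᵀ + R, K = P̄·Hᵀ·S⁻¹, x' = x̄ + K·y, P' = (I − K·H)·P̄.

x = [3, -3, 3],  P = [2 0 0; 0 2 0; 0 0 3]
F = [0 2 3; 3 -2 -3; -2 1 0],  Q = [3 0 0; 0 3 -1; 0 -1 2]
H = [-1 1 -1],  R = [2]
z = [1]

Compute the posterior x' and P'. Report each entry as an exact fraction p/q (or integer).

x̄ = F·x = [3, 6, -9]
P̄ = F·P·Fᵀ + Q = [38 -35 4; -35 56 -17; 4 -17 12]
y = z − H·x̄ = [-11]
S = H·P̄·Hᵀ + R = [220]
K = P̄·Hᵀ·S⁻¹ = [-7/20; 27/55; -3/20]
x' = x̄ + K·y = [137/20, 3/5, -147/20]
P' = (I − K·H)·P̄ = [221/20 14/5 -151/20; 14/5 164/55 -4/5; -151/20 -4/5 141/20]

x' = [137/20, 3/5, -147/20]
P' = [221/20 14/5 -151/20; 14/5 164/55 -4/5; -151/20 -4/5 141/20]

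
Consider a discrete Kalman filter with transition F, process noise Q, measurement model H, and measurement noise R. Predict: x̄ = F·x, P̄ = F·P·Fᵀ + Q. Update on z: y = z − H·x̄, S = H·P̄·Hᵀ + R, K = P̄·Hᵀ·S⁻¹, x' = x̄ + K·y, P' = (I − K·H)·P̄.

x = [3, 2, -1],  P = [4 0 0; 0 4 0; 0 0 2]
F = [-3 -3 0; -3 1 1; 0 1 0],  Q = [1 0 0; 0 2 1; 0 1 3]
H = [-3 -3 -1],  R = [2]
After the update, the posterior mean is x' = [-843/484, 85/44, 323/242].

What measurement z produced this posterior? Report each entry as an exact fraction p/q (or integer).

z = [-2]

x̄ = F·x = [-15, -8, 2]
P̄ = F·P·Fᵀ + Q = [73 24 -12; 24 44 5; -12 5 7]
S = H·P̄·Hᵀ + R = [1452]
K = P̄·Hᵀ·S⁻¹ = [-93/484; -19/132; 7/726]
x' − x̄ = [6417/484, 437/44, -161/242] = K·y
y = (KᵀK)⁻¹·Kᵀ·(x' − x̄) = [-69]
z = y + H·x̄ = [-69] + [67] = [-2]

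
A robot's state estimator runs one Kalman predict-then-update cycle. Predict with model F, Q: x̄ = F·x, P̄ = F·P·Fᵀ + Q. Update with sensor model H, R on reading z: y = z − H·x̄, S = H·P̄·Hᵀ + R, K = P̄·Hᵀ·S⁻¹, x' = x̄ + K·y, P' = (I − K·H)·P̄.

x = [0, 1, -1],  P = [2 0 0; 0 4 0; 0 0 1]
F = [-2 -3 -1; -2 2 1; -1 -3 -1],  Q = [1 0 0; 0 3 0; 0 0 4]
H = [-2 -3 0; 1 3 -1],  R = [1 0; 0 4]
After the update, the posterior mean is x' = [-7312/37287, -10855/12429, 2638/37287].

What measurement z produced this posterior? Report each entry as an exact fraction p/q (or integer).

x̄ = F·x = [-2, 1, -2]
P̄ = F·P·Fᵀ + Q = [46 -17 41; -17 28 -21; 41 -21 43]
S = H·P̄·Hᵀ + R = [233 -172; -172 287]
K = P̄·Hᵀ·S⁻¹ = [-19679/37287 -17770/37287; 262/12429 3968/12429; -16633/37287 -18413/37287]
x' − x̄ = [67262/37287, -23284/12429, 77212/37287] = K·y
y = (KᵀK)⁻¹·Kᵀ·(x' − x̄) = [2, -6]
z = y + H·x̄ = [2, -6] + [1, 3] = [3, -3]

z = [3, -3]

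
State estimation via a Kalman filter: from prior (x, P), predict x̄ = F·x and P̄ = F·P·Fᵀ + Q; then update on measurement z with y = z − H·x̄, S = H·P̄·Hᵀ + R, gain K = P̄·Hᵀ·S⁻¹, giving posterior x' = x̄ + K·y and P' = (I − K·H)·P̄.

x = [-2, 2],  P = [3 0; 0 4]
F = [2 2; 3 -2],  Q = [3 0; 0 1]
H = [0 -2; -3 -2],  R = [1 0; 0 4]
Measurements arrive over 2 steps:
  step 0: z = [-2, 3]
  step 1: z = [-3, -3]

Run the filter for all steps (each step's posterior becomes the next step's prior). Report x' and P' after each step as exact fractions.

step 0: x' = [-79599/50147, 46432/50147], P' = [27324/50147 -8152/50147; -8152/50147 12416/50147]
step 1: x' = [15009227/83307277, 105419065/83307277], P' = [40344680/83307277 -11418478/83307277; -11418478/83307277 19489777/83307277]

step 0: x̄ = F·x = [0, -10]
step 0: P̄ = F·P·Fᵀ + Q = [31 2; 2 44]
step 0: y = z − H·x̄ = [-22, -17]
step 0: S = H·P̄·Hᵀ + R = [177 188; 188 483]
step 0: K = P̄·Hᵀ·S⁻¹ = [16304/50147 -16417/50147; -24832/50147 -94/50147]
step 0: x' = x̄ + K·y = [-79599/50147, 46432/50147]
step 0: P' = (I − K·H)·P̄ = [27324/50147 -8152/50147; -8152/50147 12416/50147]
step 1: x̄ = F·x = [-66334/50147, -331661/50147]
step 1: P̄ = F·P·Fᵀ + Q = [244185/50147 97976/50147; 97976/50147 443551/50147]
step 1: y = z − H·x̄ = [-813763/50147, -1012765/50147]
step 1: S = H·P̄·Hᵀ + R = [1824351/50147 2362060/50147; 2362060/50147 5348169/50147]
step 1: K = P̄·Hᵀ·S⁻¹ = [22836956/83307277 -24549271/83307277; -38979554/83307277 -1181030/83307277]
step 1: x' = x̄ + K·y = [15009227/83307277, 105419065/83307277]
step 1: P' = (I − K·H)·P̄ = [40344680/83307277 -11418478/83307277; -11418478/83307277 19489777/83307277]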